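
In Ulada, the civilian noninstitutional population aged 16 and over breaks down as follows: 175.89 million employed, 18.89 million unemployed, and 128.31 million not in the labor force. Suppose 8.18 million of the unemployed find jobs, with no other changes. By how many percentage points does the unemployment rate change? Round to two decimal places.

Initially, labor force = 175.89 + 18.89 = 194.78 million, so u = 18.89/194.78 = 9.70%.
After the change, unemployed falls and employed rises by 8.18; labor force unchanged → E = 184.07, U = 10.71, labor force = 194.78 million.
New unemployment rate = 10.71 / 194.78 = 5.50%.
Change = 5.50% − 9.70% = −4.20 percentage points.

The unemployment rate changes by −4.20 percentage points.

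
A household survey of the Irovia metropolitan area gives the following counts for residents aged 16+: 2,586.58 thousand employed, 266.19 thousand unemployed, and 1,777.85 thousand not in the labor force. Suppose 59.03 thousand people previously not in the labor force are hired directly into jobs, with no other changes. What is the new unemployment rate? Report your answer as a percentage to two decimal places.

New unemployment rate ≈ 9.14%.

Initially, labor force = 2,586.58 + 266.19 = 2,852.77 thousand, so u = 266.19/2,852.77 = 9.33%.
After the change, employed and labor force both rise by 59.03; unemployed unchanged → E = 2,645.61, U = 266.19, labor force = 2,911.80 thousand.
New unemployment rate = 266.19 / 2,911.80 = 9.14%.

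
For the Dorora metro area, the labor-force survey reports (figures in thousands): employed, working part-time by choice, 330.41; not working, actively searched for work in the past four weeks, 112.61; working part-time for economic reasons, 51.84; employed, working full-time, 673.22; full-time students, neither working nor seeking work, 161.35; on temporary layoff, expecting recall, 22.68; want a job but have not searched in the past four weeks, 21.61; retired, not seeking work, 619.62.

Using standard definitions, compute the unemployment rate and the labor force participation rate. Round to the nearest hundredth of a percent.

Unemployment rate ≈ 11.36%; labor force participation rate ≈ 59.74%.

Employed = 330.41 + 51.84 + 673.22 = 1,055.47 thousand (anyone who worked, including part-time for economic reasons, counts as employed).
Unemployed = 112.61 + 22.68 = 135.29 thousand (jobless and actively searching, or on temporary layoff).
Labor force = 1,055.47 + 135.29 = 1,190.76 thousand.
Not in labor force = 161.35 + 21.61 + 619.62 = 802.58 thousand (those not working and not actively searching are outside the labor force — including those who want a job but have given up searching).
Civilian working-age population = 1,190.76 + 802.58 = 1,993.34 thousand.
Unemployment rate = 135.29 / 1,190.76 = 11.36%.
Labor force participation rate = 1,190.76 / 1,993.34 = 59.74%.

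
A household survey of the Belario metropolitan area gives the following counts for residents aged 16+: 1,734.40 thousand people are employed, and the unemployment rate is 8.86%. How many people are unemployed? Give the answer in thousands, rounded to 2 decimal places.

About 168.61 thousand are unemployed.

Let U be the number unemployed. The labor force is E + U, and U/(E+U) = 0.0886.
So U = 0.0886 × 1,734.40 / (1 − 0.0886) = 153.6678 / 0.9114 ≈ 168.61 thousand.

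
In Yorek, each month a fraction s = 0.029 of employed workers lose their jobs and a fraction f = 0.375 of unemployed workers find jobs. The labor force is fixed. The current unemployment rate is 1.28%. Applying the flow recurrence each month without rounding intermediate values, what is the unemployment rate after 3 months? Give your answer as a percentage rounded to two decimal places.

With a fixed labor force, u_{t+1} = u_t + s·(1−u_t) − f·u_t = u_t·(1−s−f) + s.
Here 1−s−f = 0.596 and s = 0.029.
u_1 = 0.012800 × 0.596 + 0.029 = 0.036629.
u_2 = 0.036629 × 0.596 + 0.029 = 0.050831.
u_3 = 0.050831 × 0.596 + 0.029 = 0.059295.

Unemployment rate after three months ≈ 5.93%.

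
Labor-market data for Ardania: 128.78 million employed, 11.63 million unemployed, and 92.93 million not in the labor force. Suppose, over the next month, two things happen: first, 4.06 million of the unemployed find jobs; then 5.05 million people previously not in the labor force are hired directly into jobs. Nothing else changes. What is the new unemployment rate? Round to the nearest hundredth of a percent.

Initially, labor force = 128.78 + 11.63 = 140.41 million, so u = 11.63/140.41 = 8.28%.
After the first change, unemployed falls and employed rises by 4.06; labor force unchanged → E = 132.84, U = 7.57, labor force = 140.41 million.
After the second change, employed and labor force both rise by 5.05; unemployed unchanged → E = 137.89, U = 7.57, labor force = 145.46 million.
New unemployment rate = 7.57 / 145.46 = 5.20%.

New unemployment rate ≈ 5.20%.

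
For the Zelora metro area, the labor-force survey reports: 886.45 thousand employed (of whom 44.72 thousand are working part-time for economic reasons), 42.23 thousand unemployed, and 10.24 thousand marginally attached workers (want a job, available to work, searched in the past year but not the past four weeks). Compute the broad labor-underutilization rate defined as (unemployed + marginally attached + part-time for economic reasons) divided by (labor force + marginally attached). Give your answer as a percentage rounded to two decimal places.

Labor force = 886.45 + 42.23 = 928.68 thousand.
Numerator = 42.23 + 10.24 + 44.72 = 97.19 thousand.
Denominator = 928.68 + 10.24 = 938.92 thousand.
Broad rate = 97.19 / 938.92 = 10.35%.

Broad underutilization rate ≈ 10.35%.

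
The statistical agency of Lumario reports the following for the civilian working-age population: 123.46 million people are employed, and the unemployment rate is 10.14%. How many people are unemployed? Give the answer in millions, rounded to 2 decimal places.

About 13.93 million are unemployed.

Let U be the number unemployed. The labor force is E + U, and U/(E+U) = 0.1014.
So U = 0.1014 × 123.46 / (1 − 0.1014) = 12.5188 / 0.8986 ≈ 13.93 million.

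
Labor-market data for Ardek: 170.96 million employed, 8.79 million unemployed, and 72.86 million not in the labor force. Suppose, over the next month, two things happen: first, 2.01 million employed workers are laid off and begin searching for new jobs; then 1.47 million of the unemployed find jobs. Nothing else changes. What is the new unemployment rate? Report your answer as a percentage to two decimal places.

New unemployment rate ≈ 5.19%.

Initially, labor force = 170.96 + 8.79 = 179.75 million, so u = 8.79/179.75 = 4.89%.
After the first change, employed falls and unemployed rises by 2.01; labor force unchanged → E = 168.95, U = 10.80, labor force = 179.75 million.
After the second change, unemployed falls and employed rises by 1.47; labor force unchanged → E = 170.42, U = 9.33, labor force = 179.75 million.
New unemployment rate = 9.33 / 179.75 = 5.19%.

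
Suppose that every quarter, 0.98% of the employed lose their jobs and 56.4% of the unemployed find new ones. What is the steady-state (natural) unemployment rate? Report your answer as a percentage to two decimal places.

At steady state the flows balance: s·E = f·U, so U/(E+U) = s/(s+f).
u* = 0.98 / (0.98 + 56.4) = 0.98 / 57.38 = 1.71%.

Steady-state unemployment rate ≈ 1.71%.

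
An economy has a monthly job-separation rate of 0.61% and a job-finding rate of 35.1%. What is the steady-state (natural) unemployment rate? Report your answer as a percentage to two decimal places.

At steady state the flows balance: s·E = f·U, so U/(E+U) = s/(s+f).
u* = 0.61 / (0.61 + 35.1) = 0.61 / 35.71 = 1.71%.

Steady-state unemployment rate ≈ 1.71%.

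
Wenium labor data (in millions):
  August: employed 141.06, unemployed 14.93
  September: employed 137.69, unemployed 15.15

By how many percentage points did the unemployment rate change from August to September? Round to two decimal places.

August: labor force = 141.06 + 14.93 = 155.99; u = 14.93/155.99 = 9.57%.
September: labor force = 137.69 + 15.15 = 152.84; u = 15.15/152.84 = 9.91%.
Change = 9.91% − 9.57% = +0.34 pp.

The unemployment rate changed by +0.34 percentage points.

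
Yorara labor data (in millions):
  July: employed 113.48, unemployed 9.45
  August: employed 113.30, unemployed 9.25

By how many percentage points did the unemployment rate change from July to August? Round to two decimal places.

July: labor force = 113.48 + 9.45 = 122.93; u = 9.45/122.93 = 7.69%.
August: labor force = 113.30 + 9.25 = 122.55; u = 9.25/122.55 = 7.55%.
Change = 7.55% − 7.69% = −0.14 pp.

The unemployment rate changed by −0.14 percentage points.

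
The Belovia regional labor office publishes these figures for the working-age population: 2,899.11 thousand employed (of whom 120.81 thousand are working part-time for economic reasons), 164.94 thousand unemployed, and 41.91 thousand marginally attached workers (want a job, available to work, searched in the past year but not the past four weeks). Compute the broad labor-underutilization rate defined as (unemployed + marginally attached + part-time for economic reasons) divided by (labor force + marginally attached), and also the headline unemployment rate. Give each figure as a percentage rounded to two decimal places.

Broad underutilization rate ≈ 10.55%; headline unemployment rate ≈ 5.38%.

Labor force = 2,899.11 + 164.94 = 3,064.05 thousand.
Numerator = 164.94 + 41.91 + 120.81 = 327.66 thousand.
Denominator = 3,064.05 + 41.91 = 3,105.96 thousand.
Broad rate = 327.66 / 3,105.96 = 10.55%.
Headline unemployment rate = 164.94 / 3,064.05 = 5.38%.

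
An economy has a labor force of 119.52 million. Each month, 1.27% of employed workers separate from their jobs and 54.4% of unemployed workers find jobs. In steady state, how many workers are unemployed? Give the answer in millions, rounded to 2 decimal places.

Steady-state unemployment rate u* = s/(s+f) = 1.27/(1.27+54.4) = 0.022813.
Unemployed = u* × labor force = 0.022813 × 119.52 ≈ 2.73 million.

About 2.73 million are unemployed in steady state.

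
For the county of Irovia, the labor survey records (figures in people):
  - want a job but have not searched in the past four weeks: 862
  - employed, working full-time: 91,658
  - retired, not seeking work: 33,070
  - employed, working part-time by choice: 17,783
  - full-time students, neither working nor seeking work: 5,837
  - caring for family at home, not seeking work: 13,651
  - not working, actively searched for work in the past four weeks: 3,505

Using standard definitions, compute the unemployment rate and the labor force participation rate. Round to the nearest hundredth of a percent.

Employed = 91,658 + 17,783 = 109,441.
Unemployed = 3,505.
Labor force = 109,441 + 3,505 = 112,946.
Not in labor force = 862 + 33,070 + 5,837 + 13,651 = 53,420 (those not working and not actively searching are outside the labor force — including those who want a job but have given up searching).
Civilian working-age population = 112,946 + 53,420 = 166,366.
Unemployment rate = 3,505 / 112,946 = 3.10%.
Labor force participation rate = 112,946 / 166,366 = 67.89%.

Unemployment rate ≈ 3.10%; labor force participation rate ≈ 67.89%.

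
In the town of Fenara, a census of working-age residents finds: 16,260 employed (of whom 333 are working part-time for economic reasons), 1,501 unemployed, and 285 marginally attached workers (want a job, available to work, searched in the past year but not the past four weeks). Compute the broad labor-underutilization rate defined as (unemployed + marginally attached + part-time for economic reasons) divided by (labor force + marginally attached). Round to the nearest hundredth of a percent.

Labor force = 16,260 + 1,501 = 17,761.
Numerator = 1,501 + 285 + 333 = 2,119.
Denominator = 17,761 + 285 = 18,046.
Broad rate = 2,119 / 18,046 = 11.74%.

Broad underutilization rate ≈ 11.74%.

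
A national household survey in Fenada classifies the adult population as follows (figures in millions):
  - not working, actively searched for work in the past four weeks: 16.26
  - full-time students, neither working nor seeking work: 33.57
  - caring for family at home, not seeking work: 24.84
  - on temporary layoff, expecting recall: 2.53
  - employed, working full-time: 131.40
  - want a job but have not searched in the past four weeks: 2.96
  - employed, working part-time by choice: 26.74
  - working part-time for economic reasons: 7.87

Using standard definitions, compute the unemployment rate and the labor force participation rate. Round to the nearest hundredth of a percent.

Unemployment rate ≈ 10.17%; labor force participation rate ≈ 75.07%.

Employed = 131.40 + 26.74 + 7.87 = 166.01 million (anyone who worked, including part-time for economic reasons, counts as employed).
Unemployed = 16.26 + 2.53 = 18.79 million (jobless and actively searching, or on temporary layoff).
Labor force = 166.01 + 18.79 = 184.80 million.
Not in labor force = 33.57 + 24.84 + 2.96 = 61.37 million (those not working and not actively searching are outside the labor force — including those who want a job but have given up searching).
Civilian working-age population = 184.80 + 61.37 = 246.17 million.
Unemployment rate = 18.79 / 184.80 = 10.17%.
Labor force participation rate = 184.80 / 246.17 = 75.07%.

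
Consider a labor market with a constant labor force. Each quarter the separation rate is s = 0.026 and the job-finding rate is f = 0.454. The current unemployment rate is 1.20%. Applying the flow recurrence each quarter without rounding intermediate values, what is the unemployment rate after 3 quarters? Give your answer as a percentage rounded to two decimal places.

With a fixed labor force, u_{t+1} = u_t + s·(1−u_t) − f·u_t = u_t·(1−s−f) + s.
Here 1−s−f = 0.520 and s = 0.026.
u_1 = 0.012000 × 0.520 + 0.026 = 0.032240.
u_2 = 0.032240 × 0.520 + 0.026 = 0.042765.
u_3 = 0.042765 × 0.520 + 0.026 = 0.048238.

Unemployment rate after three quarters ≈ 4.82%.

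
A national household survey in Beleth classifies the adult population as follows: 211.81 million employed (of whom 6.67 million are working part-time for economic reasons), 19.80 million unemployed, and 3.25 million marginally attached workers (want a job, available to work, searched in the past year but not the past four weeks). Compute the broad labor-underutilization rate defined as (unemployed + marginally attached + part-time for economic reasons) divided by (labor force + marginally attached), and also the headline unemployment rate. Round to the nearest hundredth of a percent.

Labor force = 211.81 + 19.80 = 231.61 million.
Numerator = 19.80 + 3.25 + 6.67 = 29.72 million.
Denominator = 231.61 + 3.25 = 234.86 million.
Broad rate = 29.72 / 234.86 = 12.65%.
Headline unemployment rate = 19.80 / 231.61 = 8.55%.

Broad underutilization rate ≈ 12.65%; headline unemployment rate ≈ 8.55%.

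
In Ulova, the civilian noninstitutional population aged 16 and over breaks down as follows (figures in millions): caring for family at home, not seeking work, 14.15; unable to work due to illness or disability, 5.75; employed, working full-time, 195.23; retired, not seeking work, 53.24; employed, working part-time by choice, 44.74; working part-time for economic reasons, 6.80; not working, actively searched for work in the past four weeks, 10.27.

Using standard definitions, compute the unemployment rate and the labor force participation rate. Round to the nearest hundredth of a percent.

Unemployment rate ≈ 4.00%; labor force participation rate ≈ 77.85%.

Employed = 195.23 + 44.74 + 6.80 = 246.77 million (anyone who worked, including part-time for economic reasons, counts as employed).
Unemployed = 10.27 million.
Labor force = 246.77 + 10.27 = 257.04 million.
Not in labor force = 14.15 + 5.75 + 53.24 = 73.14 million (those not working and not actively searching are outside the labor force).
Civilian working-age population = 257.04 + 73.14 = 330.18 million.
Unemployment rate = 10.27 / 257.04 = 4.00%.
Labor force participation rate = 257.04 / 330.18 = 77.85%.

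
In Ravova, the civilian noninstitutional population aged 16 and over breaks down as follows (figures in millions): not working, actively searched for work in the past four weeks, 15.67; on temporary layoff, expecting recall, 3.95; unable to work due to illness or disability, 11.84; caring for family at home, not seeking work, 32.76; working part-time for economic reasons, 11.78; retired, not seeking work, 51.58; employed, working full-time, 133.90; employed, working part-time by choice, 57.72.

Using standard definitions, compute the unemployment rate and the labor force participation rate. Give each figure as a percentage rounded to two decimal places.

Unemployment rate ≈ 8.80%; labor force participation rate ≈ 69.87%.

Employed = 11.78 + 133.90 + 57.72 = 203.40 million (anyone who worked, including part-time for economic reasons, counts as employed).
Unemployed = 15.67 + 3.95 = 19.62 million (jobless and actively searching, or on temporary layoff).
Labor force = 203.40 + 19.62 = 223.02 million.
Not in labor force = 11.84 + 32.76 + 51.58 = 96.18 million (those not working and not actively searching are outside the labor force).
Civilian working-age population = 223.02 + 96.18 = 319.20 million.
Unemployment rate = 19.62 / 223.02 = 8.80%.
Labor force participation rate = 223.02 / 319.20 = 69.87%.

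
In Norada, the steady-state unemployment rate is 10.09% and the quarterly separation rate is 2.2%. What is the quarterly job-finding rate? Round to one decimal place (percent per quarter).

From u* = s/(s+f): f = s·(1−u)/u.
f = 2.2 × (1 − 0.1009) / 0.1009 = 1.9780 / 0.1009 ≈ 19.6% per quarter.

Job-finding rate ≈ 19.6% per quarter.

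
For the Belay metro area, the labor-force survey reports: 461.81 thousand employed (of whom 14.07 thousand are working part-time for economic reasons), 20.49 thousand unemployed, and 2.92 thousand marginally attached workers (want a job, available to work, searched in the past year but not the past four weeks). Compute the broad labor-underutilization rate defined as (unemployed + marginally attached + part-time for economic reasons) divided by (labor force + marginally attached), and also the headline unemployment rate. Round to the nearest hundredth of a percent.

Labor force = 461.81 + 20.49 = 482.30 thousand.
Numerator = 20.49 + 2.92 + 14.07 = 37.48 thousand.
Denominator = 482.30 + 2.92 = 485.22 thousand.
Broad rate = 37.48 / 485.22 = 7.72%.
Headline unemployment rate = 20.49 / 482.30 = 4.25%.

Broad underutilization rate ≈ 7.72%; headline unemployment rate ≈ 4.25%.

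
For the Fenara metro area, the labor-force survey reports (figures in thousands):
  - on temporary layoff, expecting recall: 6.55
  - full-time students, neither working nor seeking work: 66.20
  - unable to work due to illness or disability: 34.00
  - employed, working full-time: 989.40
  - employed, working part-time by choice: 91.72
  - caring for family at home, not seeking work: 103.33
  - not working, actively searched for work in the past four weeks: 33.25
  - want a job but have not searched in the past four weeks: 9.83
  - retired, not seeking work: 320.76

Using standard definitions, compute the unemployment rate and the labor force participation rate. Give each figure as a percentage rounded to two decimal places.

Unemployment rate ≈ 3.55%; labor force participation rate ≈ 67.73%.

Employed = 989.40 + 91.72 = 1,081.12 thousand.
Unemployed = 6.55 + 33.25 = 39.80 thousand (jobless and actively searching, or on temporary layoff).
Labor force = 1,081.12 + 39.80 = 1,120.92 thousand.
Not in labor force = 66.20 + 34.00 + 103.33 + 9.83 + 320.76 = 534.12 thousand (those not working and not actively searching are outside the labor force — including those who want a job but have given up searching).
Civilian working-age population = 1,120.92 + 534.12 = 1,655.04 thousand.
Unemployment rate = 39.80 / 1,120.92 = 3.55%.
Labor force participation rate = 1,120.92 / 1,655.04 = 67.73%.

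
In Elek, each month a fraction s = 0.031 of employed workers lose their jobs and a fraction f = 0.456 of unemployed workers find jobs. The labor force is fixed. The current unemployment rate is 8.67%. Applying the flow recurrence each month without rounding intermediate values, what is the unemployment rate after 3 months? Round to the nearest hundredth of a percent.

Unemployment rate after three months ≈ 6.68%.

With a fixed labor force, u_{t+1} = u_t + s·(1−u_t) − f·u_t = u_t·(1−s−f) + s.
Here 1−s−f = 0.513 and s = 0.031.
u_1 = 0.086700 × 0.513 + 0.031 = 0.075477.
u_2 = 0.075477 × 0.513 + 0.031 = 0.069720.
u_3 = 0.069720 × 0.513 + 0.031 = 0.066766.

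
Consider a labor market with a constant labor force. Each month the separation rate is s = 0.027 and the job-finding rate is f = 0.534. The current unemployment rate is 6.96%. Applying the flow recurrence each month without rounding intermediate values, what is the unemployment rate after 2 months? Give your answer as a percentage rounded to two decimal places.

Unemployment rate after two months ≈ 5.23%.

With a fixed labor force, u_{t+1} = u_t + s·(1−u_t) − f·u_t = u_t·(1−s−f) + s.
Here 1−s−f = 0.439 and s = 0.027.
u_1 = 0.069600 × 0.439 + 0.027 = 0.057554.
u_2 = 0.057554 × 0.439 + 0.027 = 0.052266.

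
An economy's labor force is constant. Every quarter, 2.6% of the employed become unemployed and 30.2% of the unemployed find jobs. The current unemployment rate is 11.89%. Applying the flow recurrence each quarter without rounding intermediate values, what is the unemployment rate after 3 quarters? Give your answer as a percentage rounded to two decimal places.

Unemployment rate after three quarters ≈ 9.13%.

With a fixed labor force, u_{t+1} = u_t + s·(1−u_t) − f·u_t = u_t·(1−s−f) + s.
Here 1−s−f = 0.672 and s = 0.026.
u_1 = 0.118900 × 0.672 + 0.026 = 0.105901.
u_2 = 0.105901 × 0.672 + 0.026 = 0.097165.
u_3 = 0.097165 × 0.672 + 0.026 = 0.091295.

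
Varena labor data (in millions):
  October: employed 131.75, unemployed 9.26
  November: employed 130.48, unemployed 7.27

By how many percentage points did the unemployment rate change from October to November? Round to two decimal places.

The unemployment rate changed by −1.29 percentage points.

October: labor force = 131.75 + 9.26 = 141.01; u = 9.26/141.01 = 6.57%.
November: labor force = 130.48 + 7.27 = 137.75; u = 7.27/137.75 = 5.28%.
Change = 5.28% − 6.57% = −1.29 pp.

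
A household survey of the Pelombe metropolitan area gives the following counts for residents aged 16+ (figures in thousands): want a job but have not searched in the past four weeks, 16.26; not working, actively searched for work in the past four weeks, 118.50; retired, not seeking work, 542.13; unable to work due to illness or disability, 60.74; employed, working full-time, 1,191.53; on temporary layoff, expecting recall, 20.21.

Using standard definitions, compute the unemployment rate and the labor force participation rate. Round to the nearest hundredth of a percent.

Unemployment rate ≈ 10.43%; labor force participation rate ≈ 68.24%.

Employed = 1,191.53 thousand.
Unemployed = 118.50 + 20.21 = 138.71 thousand (jobless and actively searching, or on temporary layoff).
Labor force = 1,191.53 + 138.71 = 1,330.24 thousand.
Not in labor force = 16.26 + 542.13 + 60.74 = 619.13 thousand (those not working and not actively searching are outside the labor force — including those who want a job but have given up searching).
Civilian working-age population = 1,330.24 + 619.13 = 1,949.37 thousand.
Unemployment rate = 138.71 / 1,330.24 = 10.43%.
Labor force participation rate = 1,330.24 / 1,949.37 = 68.24%.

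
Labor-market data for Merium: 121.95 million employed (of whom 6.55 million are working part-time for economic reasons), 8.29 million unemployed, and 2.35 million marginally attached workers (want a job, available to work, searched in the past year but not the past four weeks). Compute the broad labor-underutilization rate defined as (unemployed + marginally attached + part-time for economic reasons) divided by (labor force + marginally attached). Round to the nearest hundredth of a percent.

Labor force = 121.95 + 8.29 = 130.24 million.
Numerator = 8.29 + 2.35 + 6.55 = 17.19 million.
Denominator = 130.24 + 2.35 = 132.59 million.
Broad rate = 17.19 / 132.59 = 12.96%.

Broad underutilization rate ≈ 12.96%.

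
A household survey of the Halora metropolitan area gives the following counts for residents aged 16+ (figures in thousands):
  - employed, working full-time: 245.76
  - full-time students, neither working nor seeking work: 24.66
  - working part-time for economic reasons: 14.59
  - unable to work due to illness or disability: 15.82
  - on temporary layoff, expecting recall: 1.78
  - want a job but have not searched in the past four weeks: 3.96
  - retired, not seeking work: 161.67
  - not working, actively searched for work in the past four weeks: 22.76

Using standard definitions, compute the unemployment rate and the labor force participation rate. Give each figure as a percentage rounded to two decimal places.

Employed = 245.76 + 14.59 = 260.35 thousand (anyone who worked, including part-time for economic reasons, counts as employed).
Unemployed = 1.78 + 22.76 = 24.54 thousand (jobless and actively searching, or on temporary layoff).
Labor force = 260.35 + 24.54 = 284.89 thousand.
Not in labor force = 24.66 + 15.82 + 3.96 + 161.67 = 206.11 thousand (those not working and not actively searching are outside the labor force — including those who want a job but have given up searching).
Civilian working-age population = 284.89 + 206.11 = 491.00 thousand.
Unemployment rate = 24.54 / 284.89 = 8.61%.
Labor force participation rate = 284.89 / 491.00 = 58.02%.

Unemployment rate ≈ 8.61%; labor force participation rate ≈ 58.02%.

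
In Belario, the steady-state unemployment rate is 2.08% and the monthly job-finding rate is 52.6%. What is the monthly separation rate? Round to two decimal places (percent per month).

From u* = s/(s+f): s = u·f/(1−u).
s = 0.0208 × 52.6 / (1 − 0.0208) = 1.0941 / 0.9792 ≈ 1.12% per month.

Separation rate ≈ 1.12% per month.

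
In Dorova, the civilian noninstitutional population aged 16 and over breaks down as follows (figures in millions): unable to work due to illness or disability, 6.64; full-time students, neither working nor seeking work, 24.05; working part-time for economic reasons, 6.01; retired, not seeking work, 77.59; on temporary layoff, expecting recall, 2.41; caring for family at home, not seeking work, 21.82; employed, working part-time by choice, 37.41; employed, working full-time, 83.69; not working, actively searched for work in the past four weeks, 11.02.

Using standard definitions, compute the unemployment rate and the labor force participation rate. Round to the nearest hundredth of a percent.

Unemployment rate ≈ 9.56%; labor force participation rate ≈ 51.93%.

Employed = 6.01 + 37.41 + 83.69 = 127.11 million (anyone who worked, including part-time for economic reasons, counts as employed).
Unemployed = 2.41 + 11.02 = 13.43 million (jobless and actively searching, or on temporary layoff).
Labor force = 127.11 + 13.43 = 140.54 million.
Not in labor force = 6.64 + 24.05 + 77.59 + 21.82 = 130.10 million (those not working and not actively searching are outside the labor force).
Civilian working-age population = 140.54 + 130.10 = 270.64 million.
Unemployment rate = 13.43 / 140.54 = 9.56%.
Labor force participation rate = 140.54 / 270.64 = 51.93%.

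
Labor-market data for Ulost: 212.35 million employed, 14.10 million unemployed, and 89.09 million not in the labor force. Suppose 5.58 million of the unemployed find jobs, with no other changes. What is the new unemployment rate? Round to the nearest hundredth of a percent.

Initially, labor force = 212.35 + 14.10 = 226.45 million, so u = 14.10/226.45 = 6.23%.
After the change, unemployed falls and employed rises by 5.58; labor force unchanged → E = 217.93, U = 8.52, labor force = 226.45 million.
New unemployment rate = 8.52 / 226.45 = 3.76%.

New unemployment rate ≈ 3.76%.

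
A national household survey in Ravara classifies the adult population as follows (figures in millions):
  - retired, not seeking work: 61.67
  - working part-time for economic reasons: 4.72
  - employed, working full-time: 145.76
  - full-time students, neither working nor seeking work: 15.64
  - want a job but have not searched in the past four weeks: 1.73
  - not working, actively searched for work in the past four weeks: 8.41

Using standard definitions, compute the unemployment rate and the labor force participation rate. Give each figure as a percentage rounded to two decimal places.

Employed = 4.72 + 145.76 = 150.48 million (anyone who worked, including part-time for economic reasons, counts as employed).
Unemployed = 8.41 million.
Labor force = 150.48 + 8.41 = 158.89 million.
Not in labor force = 61.67 + 15.64 + 1.73 = 79.04 million (those not working and not actively searching are outside the labor force — including those who want a job but have given up searching).
Civilian working-age population = 158.89 + 79.04 = 237.93 million.
Unemployment rate = 8.41 / 158.89 = 5.29%.
Labor force participation rate = 158.89 / 237.93 = 66.78%.

Unemployment rate ≈ 5.29%; labor force participation rate ≈ 66.78%.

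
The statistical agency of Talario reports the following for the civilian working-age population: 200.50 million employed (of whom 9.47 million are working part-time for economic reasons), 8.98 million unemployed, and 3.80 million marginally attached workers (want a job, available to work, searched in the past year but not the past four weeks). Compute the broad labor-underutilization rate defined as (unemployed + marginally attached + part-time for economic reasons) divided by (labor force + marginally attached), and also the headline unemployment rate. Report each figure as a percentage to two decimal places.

Labor force = 200.50 + 8.98 = 209.48 million.
Numerator = 8.98 + 3.80 + 9.47 = 22.25 million.
Denominator = 209.48 + 3.80 = 213.28 million.
Broad rate = 22.25 / 213.28 = 10.43%.
Headline unemployment rate = 8.98 / 209.48 = 4.29%.

Broad underutilization rate ≈ 10.43%; headline unemployment rate ≈ 4.29%.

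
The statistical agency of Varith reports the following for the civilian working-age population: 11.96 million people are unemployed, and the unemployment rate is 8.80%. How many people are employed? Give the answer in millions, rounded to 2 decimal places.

About 123.95 million are employed.

Labor force = U / u = 11.96 / 0.0880 ≈ 135.91 million.
Employed = labor force − unemployed = 135.91 − 11.96 = 123.95 million.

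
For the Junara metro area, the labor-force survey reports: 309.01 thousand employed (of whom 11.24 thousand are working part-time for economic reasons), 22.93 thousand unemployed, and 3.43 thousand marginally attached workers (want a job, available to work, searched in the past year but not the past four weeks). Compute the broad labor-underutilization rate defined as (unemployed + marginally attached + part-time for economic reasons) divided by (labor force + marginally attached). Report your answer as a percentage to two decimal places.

Labor force = 309.01 + 22.93 = 331.94 thousand.
Numerator = 22.93 + 3.43 + 11.24 = 37.60 thousand.
Denominator = 331.94 + 3.43 = 335.37 thousand.
Broad rate = 37.60 / 335.37 = 11.21%.

Broad underutilization rate ≈ 11.21%.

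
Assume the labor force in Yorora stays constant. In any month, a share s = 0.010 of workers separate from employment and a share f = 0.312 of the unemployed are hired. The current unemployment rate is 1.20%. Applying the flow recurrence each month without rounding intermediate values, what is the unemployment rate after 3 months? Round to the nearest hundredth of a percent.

With a fixed labor force, u_{t+1} = u_t + s·(1−u_t) − f·u_t = u_t·(1−s−f) + s.
Here 1−s−f = 0.678 and s = 0.010.
u_1 = 0.012000 × 0.678 + 0.010 = 0.018136.
u_2 = 0.018136 × 0.678 + 0.010 = 0.022296.
u_3 = 0.022296 × 0.678 + 0.010 = 0.025117.

Unemployment rate after three months ≈ 2.51%.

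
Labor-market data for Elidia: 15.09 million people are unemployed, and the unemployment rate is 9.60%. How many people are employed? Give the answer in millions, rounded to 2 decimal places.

About 142.10 million are employed.

Labor force = U / u = 15.09 / 0.0960 ≈ 157.19 million.
Employed = labor force − unemployed = 157.19 − 15.09 = 142.10 million.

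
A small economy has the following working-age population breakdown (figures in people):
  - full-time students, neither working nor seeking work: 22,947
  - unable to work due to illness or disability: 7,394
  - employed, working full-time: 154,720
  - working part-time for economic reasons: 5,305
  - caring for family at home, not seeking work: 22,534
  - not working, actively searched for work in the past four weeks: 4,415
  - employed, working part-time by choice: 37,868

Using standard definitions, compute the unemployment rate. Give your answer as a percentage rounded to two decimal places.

Unemployment rate ≈ 2.18%.

Employed = 154,720 + 5,305 + 37,868 = 197,893 (anyone who worked, including part-time for economic reasons, counts as employed).
Unemployed = 4,415.
Labor force = 197,893 + 4,415 = 202,308.
Unemployment rate = 4,415 / 202,308 = 2.18%.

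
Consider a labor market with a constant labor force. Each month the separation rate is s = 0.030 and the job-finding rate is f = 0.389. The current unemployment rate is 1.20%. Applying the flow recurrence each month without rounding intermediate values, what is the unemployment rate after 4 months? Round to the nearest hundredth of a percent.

With a fixed labor force, u_{t+1} = u_t + s·(1−u_t) − f·u_t = u_t·(1−s−f) + s.
Here 1−s−f = 0.581 and s = 0.030.
u_1 = 0.012000 × 0.581 + 0.030 = 0.036972.
u_2 = 0.036972 × 0.581 + 0.030 = 0.051481.
u_3 = 0.051481 × 0.581 + 0.030 = 0.059910.
u_4 = 0.059910 × 0.581 + 0.030 = 0.064808.

Unemployment rate after four months ≈ 6.48%.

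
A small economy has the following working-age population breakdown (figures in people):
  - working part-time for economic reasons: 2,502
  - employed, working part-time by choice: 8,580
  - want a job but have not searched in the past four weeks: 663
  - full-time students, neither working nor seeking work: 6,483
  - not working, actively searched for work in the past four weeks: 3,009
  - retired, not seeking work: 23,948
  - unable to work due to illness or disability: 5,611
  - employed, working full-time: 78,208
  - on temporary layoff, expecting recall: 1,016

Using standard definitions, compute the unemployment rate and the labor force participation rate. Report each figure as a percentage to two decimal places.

Unemployment rate ≈ 4.31%; labor force participation rate ≈ 71.77%.

Employed = 2,502 + 8,580 + 78,208 = 89,290 (anyone who worked, including part-time for economic reasons, counts as employed).
Unemployed = 3,009 + 1,016 = 4,025 (jobless and actively searching, or on temporary layoff).
Labor force = 89,290 + 4,025 = 93,315.
Not in labor force = 663 + 6,483 + 23,948 + 5,611 = 36,705 (those not working and not actively searching are outside the labor force — including those who want a job but have given up searching).
Civilian working-age population = 93,315 + 36,705 = 130,020.
Unemployment rate = 4,025 / 93,315 = 4.31%.
Labor force participation rate = 93,315 / 130,020 = 71.77%.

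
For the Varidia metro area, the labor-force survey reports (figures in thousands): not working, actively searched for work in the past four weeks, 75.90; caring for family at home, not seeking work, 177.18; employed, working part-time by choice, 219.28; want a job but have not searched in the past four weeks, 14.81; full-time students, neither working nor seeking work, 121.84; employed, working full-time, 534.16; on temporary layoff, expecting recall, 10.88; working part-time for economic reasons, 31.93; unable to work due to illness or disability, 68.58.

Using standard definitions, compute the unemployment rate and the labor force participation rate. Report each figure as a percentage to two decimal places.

Unemployment rate ≈ 9.95%; labor force participation rate ≈ 69.52%.

Employed = 219.28 + 534.16 + 31.93 = 785.37 thousand (anyone who worked, including part-time for economic reasons, counts as employed).
Unemployed = 75.90 + 10.88 = 86.78 thousand (jobless and actively searching, or on temporary layoff).
Labor force = 785.37 + 86.78 = 872.15 thousand.
Not in labor force = 177.18 + 14.81 + 121.84 + 68.58 = 382.41 thousand (those not working and not actively searching are outside the labor force — including those who want a job but have given up searching).
Civilian working-age population = 872.15 + 382.41 = 1,254.56 thousand.
Unemployment rate = 86.78 / 872.15 = 9.95%.
Labor force participation rate = 872.15 / 1,254.56 = 69.52%.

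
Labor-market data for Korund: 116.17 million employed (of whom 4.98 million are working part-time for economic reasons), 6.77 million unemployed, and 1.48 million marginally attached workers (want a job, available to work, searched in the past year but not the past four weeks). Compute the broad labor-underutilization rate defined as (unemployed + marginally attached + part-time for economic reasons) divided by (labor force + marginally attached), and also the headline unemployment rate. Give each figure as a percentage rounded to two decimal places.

Labor force = 116.17 + 6.77 = 122.94 million.
Numerator = 6.77 + 1.48 + 4.98 = 13.23 million.
Denominator = 122.94 + 1.48 = 124.42 million.
Broad rate = 13.23 / 124.42 = 10.63%.
Headline unemployment rate = 6.77 / 122.94 = 5.51%.

Broad underutilization rate ≈ 10.63%; headline unemployment rate ≈ 5.51%.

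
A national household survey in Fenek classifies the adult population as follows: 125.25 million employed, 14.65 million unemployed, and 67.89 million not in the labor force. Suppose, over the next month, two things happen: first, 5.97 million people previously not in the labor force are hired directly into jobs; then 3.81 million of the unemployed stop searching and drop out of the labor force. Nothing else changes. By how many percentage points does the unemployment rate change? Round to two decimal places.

The unemployment rate changes by −2.84 percentage points.

Initially, labor force = 125.25 + 14.65 = 139.90 million, so u = 14.65/139.90 = 10.47%.
After the first change, employed and labor force both rise by 5.97; unemployed unchanged → E = 131.22, U = 14.65, labor force = 145.87 million.
After the second change, unemployed and labor force both fall by 3.81 → E = 131.22, U = 10.84, labor force = 142.06 million.
New unemployment rate = 10.84 / 142.06 = 7.63%.
Change = 7.63% − 10.47% = −2.84 percentage points.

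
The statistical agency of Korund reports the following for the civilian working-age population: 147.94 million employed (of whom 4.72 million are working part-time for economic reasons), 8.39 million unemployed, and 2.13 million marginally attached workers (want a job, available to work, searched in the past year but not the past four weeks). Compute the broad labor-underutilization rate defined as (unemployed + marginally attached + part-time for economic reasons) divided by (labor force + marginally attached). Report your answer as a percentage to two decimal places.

Labor force = 147.94 + 8.39 = 156.33 million.
Numerator = 8.39 + 2.13 + 4.72 = 15.24 million.
Denominator = 156.33 + 2.13 = 158.46 million.
Broad rate = 15.24 / 158.46 = 9.62%.

Broad underutilization rate ≈ 9.62%.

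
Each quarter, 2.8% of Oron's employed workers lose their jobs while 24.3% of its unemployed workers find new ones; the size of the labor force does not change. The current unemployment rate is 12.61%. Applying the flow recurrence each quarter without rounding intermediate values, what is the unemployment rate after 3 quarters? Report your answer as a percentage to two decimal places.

With a fixed labor force, u_{t+1} = u_t + s·(1−u_t) − f·u_t = u_t·(1−s−f) + s.
Here 1−s−f = 0.729 and s = 0.028.
u_1 = 0.126100 × 0.729 + 0.028 = 0.119927.
u_2 = 0.119927 × 0.729 + 0.028 = 0.115427.
u_3 = 0.115427 × 0.729 + 0.028 = 0.112146.

Unemployment rate after three quarters ≈ 11.21%.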